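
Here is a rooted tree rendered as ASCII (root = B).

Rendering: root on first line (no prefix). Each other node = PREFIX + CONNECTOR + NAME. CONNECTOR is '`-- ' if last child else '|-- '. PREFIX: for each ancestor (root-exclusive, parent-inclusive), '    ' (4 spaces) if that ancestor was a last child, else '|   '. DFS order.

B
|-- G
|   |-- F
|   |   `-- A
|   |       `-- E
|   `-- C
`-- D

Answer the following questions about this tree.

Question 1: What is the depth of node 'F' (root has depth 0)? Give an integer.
Answer: 2

Derivation:
Path from root to F: B -> G -> F
Depth = number of edges = 2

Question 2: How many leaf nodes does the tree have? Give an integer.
Leaves (nodes with no children): C, D, E

Answer: 3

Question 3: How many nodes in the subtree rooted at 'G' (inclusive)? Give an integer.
Answer: 5

Derivation:
Subtree rooted at G contains: A, C, E, F, G
Count = 5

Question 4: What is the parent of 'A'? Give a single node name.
Answer: F

Derivation:
Scan adjacency: A appears as child of F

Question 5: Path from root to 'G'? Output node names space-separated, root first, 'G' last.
Walk down from root: B -> G

Answer: B G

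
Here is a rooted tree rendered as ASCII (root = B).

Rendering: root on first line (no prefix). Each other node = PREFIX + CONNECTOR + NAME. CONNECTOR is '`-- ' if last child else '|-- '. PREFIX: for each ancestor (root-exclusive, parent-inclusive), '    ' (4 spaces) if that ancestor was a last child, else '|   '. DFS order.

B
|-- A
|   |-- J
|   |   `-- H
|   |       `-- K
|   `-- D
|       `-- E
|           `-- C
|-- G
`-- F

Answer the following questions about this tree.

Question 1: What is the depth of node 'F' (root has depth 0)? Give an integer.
Path from root to F: B -> F
Depth = number of edges = 1

Answer: 1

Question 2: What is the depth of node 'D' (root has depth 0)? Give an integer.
Answer: 2

Derivation:
Path from root to D: B -> A -> D
Depth = number of edges = 2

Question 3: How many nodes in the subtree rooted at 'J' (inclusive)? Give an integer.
Subtree rooted at J contains: H, J, K
Count = 3

Answer: 3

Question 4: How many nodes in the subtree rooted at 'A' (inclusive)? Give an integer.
Answer: 7

Derivation:
Subtree rooted at A contains: A, C, D, E, H, J, K
Count = 7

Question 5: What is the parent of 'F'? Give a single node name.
Answer: B

Derivation:
Scan adjacency: F appears as child of B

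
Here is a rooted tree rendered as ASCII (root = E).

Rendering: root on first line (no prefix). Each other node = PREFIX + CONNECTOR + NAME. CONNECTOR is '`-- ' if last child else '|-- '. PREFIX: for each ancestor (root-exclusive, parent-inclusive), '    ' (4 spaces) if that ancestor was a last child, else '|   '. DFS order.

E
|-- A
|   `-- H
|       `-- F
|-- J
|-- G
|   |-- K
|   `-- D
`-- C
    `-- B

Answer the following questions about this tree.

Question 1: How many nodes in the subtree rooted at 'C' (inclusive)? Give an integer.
Subtree rooted at C contains: B, C
Count = 2

Answer: 2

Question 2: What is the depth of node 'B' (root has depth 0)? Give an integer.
Answer: 2

Derivation:
Path from root to B: E -> C -> B
Depth = number of edges = 2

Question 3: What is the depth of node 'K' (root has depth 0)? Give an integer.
Path from root to K: E -> G -> K
Depth = number of edges = 2

Answer: 2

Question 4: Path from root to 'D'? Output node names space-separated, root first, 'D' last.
Answer: E G D

Derivation:
Walk down from root: E -> G -> D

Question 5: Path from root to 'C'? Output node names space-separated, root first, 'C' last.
Walk down from root: E -> C

Answer: E C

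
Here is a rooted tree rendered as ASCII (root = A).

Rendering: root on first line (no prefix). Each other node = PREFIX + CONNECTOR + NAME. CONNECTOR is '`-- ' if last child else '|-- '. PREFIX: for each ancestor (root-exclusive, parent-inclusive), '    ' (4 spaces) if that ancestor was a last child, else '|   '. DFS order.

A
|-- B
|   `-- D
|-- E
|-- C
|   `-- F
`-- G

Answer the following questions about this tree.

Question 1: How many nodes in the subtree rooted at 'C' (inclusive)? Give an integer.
Answer: 2

Derivation:
Subtree rooted at C contains: C, F
Count = 2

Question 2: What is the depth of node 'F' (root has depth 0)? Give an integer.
Path from root to F: A -> C -> F
Depth = number of edges = 2

Answer: 2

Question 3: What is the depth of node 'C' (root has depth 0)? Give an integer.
Answer: 1

Derivation:
Path from root to C: A -> C
Depth = number of edges = 1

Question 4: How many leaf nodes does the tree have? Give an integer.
Leaves (nodes with no children): D, E, F, G

Answer: 4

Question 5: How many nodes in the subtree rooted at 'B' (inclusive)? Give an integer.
Subtree rooted at B contains: B, D
Count = 2

Answer: 2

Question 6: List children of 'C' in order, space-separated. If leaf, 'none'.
Node C's children (from adjacency): F

Answer: F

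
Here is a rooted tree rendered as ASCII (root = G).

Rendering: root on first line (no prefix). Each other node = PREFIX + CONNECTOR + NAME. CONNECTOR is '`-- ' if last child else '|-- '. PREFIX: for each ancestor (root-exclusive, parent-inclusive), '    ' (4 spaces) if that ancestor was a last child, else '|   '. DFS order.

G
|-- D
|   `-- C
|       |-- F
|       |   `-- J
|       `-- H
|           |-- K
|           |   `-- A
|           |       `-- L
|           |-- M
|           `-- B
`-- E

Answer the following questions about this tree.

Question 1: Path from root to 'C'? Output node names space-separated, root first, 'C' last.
Walk down from root: G -> D -> C

Answer: G D C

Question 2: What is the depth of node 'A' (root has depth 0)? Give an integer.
Answer: 5

Derivation:
Path from root to A: G -> D -> C -> H -> K -> A
Depth = number of edges = 5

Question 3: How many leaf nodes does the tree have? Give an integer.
Leaves (nodes with no children): B, E, J, L, M

Answer: 5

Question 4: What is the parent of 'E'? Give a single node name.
Scan adjacency: E appears as child of G

Answer: G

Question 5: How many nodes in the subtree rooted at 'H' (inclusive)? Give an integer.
Answer: 6

Derivation:
Subtree rooted at H contains: A, B, H, K, L, M
Count = 6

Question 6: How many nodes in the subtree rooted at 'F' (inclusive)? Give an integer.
Subtree rooted at F contains: F, J
Count = 2

Answer: 2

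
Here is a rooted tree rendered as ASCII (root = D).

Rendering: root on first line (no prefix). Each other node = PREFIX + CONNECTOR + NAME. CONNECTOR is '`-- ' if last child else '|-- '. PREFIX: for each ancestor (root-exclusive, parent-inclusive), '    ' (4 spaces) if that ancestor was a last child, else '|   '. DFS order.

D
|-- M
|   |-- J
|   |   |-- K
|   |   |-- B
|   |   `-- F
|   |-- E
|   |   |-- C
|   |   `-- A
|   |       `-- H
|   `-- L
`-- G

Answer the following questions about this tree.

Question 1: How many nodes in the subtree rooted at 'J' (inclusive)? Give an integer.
Answer: 4

Derivation:
Subtree rooted at J contains: B, F, J, K
Count = 4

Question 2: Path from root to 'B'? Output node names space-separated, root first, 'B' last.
Walk down from root: D -> M -> J -> B

Answer: D M J B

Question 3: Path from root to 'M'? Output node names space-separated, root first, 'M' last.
Walk down from root: D -> M

Answer: D M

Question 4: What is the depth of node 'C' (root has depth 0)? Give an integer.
Path from root to C: D -> M -> E -> C
Depth = number of edges = 3

Answer: 3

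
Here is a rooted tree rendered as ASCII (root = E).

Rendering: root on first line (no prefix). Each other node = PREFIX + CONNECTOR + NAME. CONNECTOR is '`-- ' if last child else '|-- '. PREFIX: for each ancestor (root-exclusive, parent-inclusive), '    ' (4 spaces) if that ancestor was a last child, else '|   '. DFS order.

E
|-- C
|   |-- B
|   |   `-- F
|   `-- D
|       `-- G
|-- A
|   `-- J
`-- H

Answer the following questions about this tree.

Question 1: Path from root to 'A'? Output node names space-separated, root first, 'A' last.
Answer: E A

Derivation:
Walk down from root: E -> A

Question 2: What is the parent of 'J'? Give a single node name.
Scan adjacency: J appears as child of A

Answer: A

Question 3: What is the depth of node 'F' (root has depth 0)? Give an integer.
Path from root to F: E -> C -> B -> F
Depth = number of edges = 3

Answer: 3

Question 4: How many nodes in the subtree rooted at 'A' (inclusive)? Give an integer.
Answer: 2

Derivation:
Subtree rooted at A contains: A, J
Count = 2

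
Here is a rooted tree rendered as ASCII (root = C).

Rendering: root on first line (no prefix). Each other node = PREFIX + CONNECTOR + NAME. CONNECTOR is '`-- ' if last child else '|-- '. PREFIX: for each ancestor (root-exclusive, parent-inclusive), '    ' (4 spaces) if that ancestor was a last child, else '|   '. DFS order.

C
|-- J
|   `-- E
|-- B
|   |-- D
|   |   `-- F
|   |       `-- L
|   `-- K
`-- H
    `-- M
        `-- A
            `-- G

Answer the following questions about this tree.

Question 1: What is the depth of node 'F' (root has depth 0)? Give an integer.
Path from root to F: C -> B -> D -> F
Depth = number of edges = 3

Answer: 3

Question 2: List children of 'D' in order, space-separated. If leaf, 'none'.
Node D's children (from adjacency): F

Answer: F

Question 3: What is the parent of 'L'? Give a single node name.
Answer: F

Derivation:
Scan adjacency: L appears as child of F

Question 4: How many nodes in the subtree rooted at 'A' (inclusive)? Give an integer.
Subtree rooted at A contains: A, G
Count = 2

Answer: 2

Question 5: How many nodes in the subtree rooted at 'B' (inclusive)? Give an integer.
Answer: 5

Derivation:
Subtree rooted at B contains: B, D, F, K, L
Count = 5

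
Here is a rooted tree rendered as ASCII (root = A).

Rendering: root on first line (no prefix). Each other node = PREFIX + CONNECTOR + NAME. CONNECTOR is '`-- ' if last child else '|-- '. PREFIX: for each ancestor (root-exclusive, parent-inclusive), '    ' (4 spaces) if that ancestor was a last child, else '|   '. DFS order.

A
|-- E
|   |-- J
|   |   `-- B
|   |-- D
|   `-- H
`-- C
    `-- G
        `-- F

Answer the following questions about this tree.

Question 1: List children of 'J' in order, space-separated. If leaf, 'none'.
Answer: B

Derivation:
Node J's children (from adjacency): B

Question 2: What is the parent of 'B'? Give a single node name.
Scan adjacency: B appears as child of J

Answer: J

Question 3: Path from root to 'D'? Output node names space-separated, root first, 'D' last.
Walk down from root: A -> E -> D

Answer: A E D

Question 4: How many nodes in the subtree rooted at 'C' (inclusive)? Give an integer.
Subtree rooted at C contains: C, F, G
Count = 3

Answer: 3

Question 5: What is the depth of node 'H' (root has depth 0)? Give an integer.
Answer: 2

Derivation:
Path from root to H: A -> E -> H
Depth = number of edges = 2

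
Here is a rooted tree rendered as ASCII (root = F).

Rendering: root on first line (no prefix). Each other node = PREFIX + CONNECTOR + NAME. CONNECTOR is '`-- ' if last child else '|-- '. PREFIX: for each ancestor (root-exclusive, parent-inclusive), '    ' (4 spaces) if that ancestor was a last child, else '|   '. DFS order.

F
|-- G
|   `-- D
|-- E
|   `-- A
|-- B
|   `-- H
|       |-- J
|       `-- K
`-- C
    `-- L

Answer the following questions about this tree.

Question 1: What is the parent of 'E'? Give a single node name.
Scan adjacency: E appears as child of F

Answer: F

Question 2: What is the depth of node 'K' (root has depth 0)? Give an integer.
Path from root to K: F -> B -> H -> K
Depth = number of edges = 3

Answer: 3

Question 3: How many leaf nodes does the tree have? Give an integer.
Leaves (nodes with no children): A, D, J, K, L

Answer: 5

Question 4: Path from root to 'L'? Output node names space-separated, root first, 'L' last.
Answer: F C L

Derivation:
Walk down from root: F -> C -> L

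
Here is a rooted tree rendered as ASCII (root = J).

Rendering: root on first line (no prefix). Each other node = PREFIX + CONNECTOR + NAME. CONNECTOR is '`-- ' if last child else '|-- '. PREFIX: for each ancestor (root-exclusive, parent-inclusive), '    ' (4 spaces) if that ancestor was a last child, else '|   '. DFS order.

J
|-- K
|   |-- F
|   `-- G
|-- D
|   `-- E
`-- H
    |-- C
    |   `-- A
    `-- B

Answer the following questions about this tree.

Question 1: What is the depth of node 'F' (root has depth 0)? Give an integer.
Path from root to F: J -> K -> F
Depth = number of edges = 2

Answer: 2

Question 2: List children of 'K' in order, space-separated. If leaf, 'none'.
Node K's children (from adjacency): F, G

Answer: F G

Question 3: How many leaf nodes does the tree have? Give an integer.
Answer: 5

Derivation:
Leaves (nodes with no children): A, B, E, F, G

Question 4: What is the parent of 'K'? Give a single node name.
Scan adjacency: K appears as child of J

Answer: J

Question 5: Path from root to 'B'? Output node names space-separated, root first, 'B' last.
Walk down from root: J -> H -> B

Answer: J H B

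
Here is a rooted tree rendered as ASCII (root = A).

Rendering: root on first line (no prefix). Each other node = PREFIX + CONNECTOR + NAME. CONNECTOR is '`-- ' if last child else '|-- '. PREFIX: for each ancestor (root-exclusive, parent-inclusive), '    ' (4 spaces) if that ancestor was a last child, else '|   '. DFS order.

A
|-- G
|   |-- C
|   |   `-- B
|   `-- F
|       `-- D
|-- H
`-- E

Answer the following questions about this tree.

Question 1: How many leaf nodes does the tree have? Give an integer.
Answer: 4

Derivation:
Leaves (nodes with no children): B, D, E, H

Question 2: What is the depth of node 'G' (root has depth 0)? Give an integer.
Path from root to G: A -> G
Depth = number of edges = 1

Answer: 1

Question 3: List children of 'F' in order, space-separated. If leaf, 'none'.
Node F's children (from adjacency): D

Answer: D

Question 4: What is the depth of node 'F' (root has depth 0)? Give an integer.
Path from root to F: A -> G -> F
Depth = number of edges = 2

Answer: 2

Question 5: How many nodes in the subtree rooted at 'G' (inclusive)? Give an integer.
Subtree rooted at G contains: B, C, D, F, G
Count = 5

Answer: 5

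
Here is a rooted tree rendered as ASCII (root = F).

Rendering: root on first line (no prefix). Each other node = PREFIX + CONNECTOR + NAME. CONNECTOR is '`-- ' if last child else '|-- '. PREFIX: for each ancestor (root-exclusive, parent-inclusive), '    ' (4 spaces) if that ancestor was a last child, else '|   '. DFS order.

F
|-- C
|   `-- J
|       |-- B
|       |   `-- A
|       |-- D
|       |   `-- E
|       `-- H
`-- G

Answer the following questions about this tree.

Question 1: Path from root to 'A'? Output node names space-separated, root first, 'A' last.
Walk down from root: F -> C -> J -> B -> A

Answer: F C J B A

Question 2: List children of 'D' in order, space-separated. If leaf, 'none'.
Node D's children (from adjacency): E

Answer: E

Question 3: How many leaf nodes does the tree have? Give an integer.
Answer: 4

Derivation:
Leaves (nodes with no children): A, E, G, H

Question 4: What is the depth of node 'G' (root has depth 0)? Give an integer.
Path from root to G: F -> G
Depth = number of edges = 1

Answer: 1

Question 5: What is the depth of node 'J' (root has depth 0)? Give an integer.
Answer: 2

Derivation:
Path from root to J: F -> C -> J
Depth = number of edges = 2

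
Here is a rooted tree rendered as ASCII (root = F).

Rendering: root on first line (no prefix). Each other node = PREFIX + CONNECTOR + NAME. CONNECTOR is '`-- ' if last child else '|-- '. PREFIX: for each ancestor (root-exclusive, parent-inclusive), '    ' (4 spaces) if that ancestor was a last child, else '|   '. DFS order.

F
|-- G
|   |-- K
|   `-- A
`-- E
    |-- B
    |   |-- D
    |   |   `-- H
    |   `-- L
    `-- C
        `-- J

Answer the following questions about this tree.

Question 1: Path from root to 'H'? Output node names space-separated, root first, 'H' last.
Answer: F E B D H

Derivation:
Walk down from root: F -> E -> B -> D -> H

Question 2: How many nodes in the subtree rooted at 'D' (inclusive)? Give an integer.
Subtree rooted at D contains: D, H
Count = 2

Answer: 2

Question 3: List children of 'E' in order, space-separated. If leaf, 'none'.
Node E's children (from adjacency): B, C

Answer: B C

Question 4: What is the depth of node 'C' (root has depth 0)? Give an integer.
Answer: 2

Derivation:
Path from root to C: F -> E -> C
Depth = number of edges = 2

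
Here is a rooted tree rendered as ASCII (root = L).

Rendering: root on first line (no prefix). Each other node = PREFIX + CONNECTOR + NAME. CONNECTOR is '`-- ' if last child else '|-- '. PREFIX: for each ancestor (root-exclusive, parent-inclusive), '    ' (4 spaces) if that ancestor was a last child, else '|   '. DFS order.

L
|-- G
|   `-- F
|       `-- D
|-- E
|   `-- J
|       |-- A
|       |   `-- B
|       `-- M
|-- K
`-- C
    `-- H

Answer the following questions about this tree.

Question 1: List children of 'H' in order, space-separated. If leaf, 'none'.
Answer: none

Derivation:
Node H's children (from adjacency): (leaf)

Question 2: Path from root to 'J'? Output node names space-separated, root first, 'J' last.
Walk down from root: L -> E -> J

Answer: L E J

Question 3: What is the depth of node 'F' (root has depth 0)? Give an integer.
Answer: 2

Derivation:
Path from root to F: L -> G -> F
Depth = number of edges = 2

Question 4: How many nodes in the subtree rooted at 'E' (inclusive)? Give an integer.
Subtree rooted at E contains: A, B, E, J, M
Count = 5

Answer: 5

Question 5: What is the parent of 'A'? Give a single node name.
Scan adjacency: A appears as child of J

Answer: J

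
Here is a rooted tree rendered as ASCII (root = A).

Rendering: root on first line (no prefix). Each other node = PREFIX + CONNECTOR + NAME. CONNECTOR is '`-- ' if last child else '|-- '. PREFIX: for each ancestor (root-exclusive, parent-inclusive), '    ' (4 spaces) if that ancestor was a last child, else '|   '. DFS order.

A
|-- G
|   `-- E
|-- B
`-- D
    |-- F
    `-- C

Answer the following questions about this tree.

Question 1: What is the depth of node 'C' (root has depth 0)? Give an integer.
Path from root to C: A -> D -> C
Depth = number of edges = 2

Answer: 2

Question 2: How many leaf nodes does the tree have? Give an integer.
Leaves (nodes with no children): B, C, E, F

Answer: 4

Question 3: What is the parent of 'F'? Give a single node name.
Answer: D

Derivation:
Scan adjacency: F appears as child of D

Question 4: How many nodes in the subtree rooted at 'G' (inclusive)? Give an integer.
Answer: 2

Derivation:
Subtree rooted at G contains: E, G
Count = 2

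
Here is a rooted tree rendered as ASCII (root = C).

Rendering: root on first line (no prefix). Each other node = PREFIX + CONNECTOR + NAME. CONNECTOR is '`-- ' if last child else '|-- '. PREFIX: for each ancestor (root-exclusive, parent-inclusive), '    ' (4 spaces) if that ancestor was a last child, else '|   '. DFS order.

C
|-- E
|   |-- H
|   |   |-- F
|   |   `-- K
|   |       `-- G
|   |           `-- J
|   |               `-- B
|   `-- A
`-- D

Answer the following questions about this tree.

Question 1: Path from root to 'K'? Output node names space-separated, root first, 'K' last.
Walk down from root: C -> E -> H -> K

Answer: C E H K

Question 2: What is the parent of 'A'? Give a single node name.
Scan adjacency: A appears as child of E

Answer: E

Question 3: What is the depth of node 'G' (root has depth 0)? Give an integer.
Answer: 4

Derivation:
Path from root to G: C -> E -> H -> K -> G
Depth = number of edges = 4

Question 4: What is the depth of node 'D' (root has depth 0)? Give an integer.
Answer: 1

Derivation:
Path from root to D: C -> D
Depth = number of edges = 1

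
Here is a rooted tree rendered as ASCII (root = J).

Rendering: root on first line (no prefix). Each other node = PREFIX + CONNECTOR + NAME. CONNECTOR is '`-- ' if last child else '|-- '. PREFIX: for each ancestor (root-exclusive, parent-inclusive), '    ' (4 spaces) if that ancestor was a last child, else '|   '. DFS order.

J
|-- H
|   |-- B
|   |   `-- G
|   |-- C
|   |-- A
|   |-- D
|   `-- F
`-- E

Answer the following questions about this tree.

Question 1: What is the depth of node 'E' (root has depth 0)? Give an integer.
Answer: 1

Derivation:
Path from root to E: J -> E
Depth = number of edges = 1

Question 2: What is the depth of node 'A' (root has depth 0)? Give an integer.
Path from root to A: J -> H -> A
Depth = number of edges = 2

Answer: 2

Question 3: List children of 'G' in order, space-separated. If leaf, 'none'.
Node G's children (from adjacency): (leaf)

Answer: none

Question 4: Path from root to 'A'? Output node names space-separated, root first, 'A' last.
Walk down from root: J -> H -> A

Answer: J H A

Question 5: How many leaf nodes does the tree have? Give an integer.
Leaves (nodes with no children): A, C, D, E, F, G

Answer: 6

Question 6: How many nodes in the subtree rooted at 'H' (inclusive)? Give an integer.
Answer: 7

Derivation:
Subtree rooted at H contains: A, B, C, D, F, G, H
Count = 7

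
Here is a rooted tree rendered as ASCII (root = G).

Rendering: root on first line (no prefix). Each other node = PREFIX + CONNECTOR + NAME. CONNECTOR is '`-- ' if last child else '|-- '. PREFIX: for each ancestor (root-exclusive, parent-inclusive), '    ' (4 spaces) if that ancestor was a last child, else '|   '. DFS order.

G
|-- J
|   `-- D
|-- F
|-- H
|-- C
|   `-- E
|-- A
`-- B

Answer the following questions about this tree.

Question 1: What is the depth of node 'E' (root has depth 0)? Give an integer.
Path from root to E: G -> C -> E
Depth = number of edges = 2

Answer: 2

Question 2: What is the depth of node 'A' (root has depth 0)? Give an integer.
Answer: 1

Derivation:
Path from root to A: G -> A
Depth = number of edges = 1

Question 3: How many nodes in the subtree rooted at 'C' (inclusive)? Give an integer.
Subtree rooted at C contains: C, E
Count = 2

Answer: 2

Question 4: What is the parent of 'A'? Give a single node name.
Answer: G

Derivation:
Scan adjacency: A appears as child of G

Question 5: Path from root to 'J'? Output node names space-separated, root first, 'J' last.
Walk down from root: G -> J

Answer: G J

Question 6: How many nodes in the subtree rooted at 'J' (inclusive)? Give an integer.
Subtree rooted at J contains: D, J
Count = 2

Answer: 2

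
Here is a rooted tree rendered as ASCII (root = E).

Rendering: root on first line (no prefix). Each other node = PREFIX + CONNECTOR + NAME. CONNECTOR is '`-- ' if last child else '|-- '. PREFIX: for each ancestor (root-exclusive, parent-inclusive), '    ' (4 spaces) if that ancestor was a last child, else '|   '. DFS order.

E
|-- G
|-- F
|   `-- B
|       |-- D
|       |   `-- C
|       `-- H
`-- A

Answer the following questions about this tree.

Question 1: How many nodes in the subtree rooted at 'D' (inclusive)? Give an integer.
Subtree rooted at D contains: C, D
Count = 2

Answer: 2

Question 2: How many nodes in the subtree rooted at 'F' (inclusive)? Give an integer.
Subtree rooted at F contains: B, C, D, F, H
Count = 5

Answer: 5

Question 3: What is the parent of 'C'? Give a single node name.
Scan adjacency: C appears as child of D

Answer: D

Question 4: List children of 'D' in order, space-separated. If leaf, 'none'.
Answer: C

Derivation:
Node D's children (from adjacency): C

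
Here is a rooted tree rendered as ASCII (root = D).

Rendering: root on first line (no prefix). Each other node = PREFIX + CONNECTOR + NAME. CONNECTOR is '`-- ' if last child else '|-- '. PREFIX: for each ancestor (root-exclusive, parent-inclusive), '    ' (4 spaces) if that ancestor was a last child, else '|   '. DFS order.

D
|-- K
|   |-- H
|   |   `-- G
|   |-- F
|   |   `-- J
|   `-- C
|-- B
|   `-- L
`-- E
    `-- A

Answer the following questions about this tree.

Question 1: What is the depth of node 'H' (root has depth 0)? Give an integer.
Answer: 2

Derivation:
Path from root to H: D -> K -> H
Depth = number of edges = 2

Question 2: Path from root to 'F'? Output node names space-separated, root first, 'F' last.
Answer: D K F

Derivation:
Walk down from root: D -> K -> F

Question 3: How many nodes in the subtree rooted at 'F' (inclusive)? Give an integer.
Answer: 2

Derivation:
Subtree rooted at F contains: F, J
Count = 2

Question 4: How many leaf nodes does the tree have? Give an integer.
Answer: 5

Derivation:
Leaves (nodes with no children): A, C, G, J, L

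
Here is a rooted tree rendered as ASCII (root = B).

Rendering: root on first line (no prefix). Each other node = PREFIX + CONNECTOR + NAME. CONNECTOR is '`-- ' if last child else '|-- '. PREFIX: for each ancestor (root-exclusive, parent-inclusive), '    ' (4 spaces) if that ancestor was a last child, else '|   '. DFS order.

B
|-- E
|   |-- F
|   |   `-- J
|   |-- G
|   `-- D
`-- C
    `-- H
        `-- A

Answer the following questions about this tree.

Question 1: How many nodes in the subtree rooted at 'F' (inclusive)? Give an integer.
Subtree rooted at F contains: F, J
Count = 2

Answer: 2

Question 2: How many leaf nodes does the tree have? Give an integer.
Leaves (nodes with no children): A, D, G, J

Answer: 4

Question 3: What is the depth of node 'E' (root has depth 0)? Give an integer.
Path from root to E: B -> E
Depth = number of edges = 1

Answer: 1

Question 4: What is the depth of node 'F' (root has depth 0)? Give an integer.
Answer: 2

Derivation:
Path from root to F: B -> E -> F
Depth = number of edges = 2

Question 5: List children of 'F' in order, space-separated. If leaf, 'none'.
Answer: J

Derivation:
Node F's children (from adjacency): J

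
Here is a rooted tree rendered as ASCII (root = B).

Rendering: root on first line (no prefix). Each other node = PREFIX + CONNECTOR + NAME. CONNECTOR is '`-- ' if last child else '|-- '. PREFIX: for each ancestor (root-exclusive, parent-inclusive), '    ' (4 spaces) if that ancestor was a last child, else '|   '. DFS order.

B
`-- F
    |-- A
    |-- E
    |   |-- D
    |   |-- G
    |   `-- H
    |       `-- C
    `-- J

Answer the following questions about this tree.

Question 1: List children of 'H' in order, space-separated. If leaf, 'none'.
Node H's children (from adjacency): C

Answer: C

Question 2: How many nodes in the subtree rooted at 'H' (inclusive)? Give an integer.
Subtree rooted at H contains: C, H
Count = 2

Answer: 2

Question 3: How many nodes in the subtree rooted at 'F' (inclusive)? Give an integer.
Answer: 8

Derivation:
Subtree rooted at F contains: A, C, D, E, F, G, H, J
Count = 8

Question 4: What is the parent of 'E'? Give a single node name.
Answer: F

Derivation:
Scan adjacency: E appears as child of F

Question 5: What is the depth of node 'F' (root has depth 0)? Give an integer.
Path from root to F: B -> F
Depth = number of edges = 1

Answer: 1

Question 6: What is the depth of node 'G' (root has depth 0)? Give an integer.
Answer: 3

Derivation:
Path from root to G: B -> F -> E -> G
Depth = number of edges = 3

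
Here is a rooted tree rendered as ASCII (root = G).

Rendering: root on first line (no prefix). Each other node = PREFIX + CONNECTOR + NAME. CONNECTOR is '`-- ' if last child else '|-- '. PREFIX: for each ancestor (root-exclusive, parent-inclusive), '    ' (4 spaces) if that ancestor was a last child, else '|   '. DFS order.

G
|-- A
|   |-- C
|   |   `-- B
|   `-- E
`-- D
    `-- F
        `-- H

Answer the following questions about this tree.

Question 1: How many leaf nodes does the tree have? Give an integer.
Leaves (nodes with no children): B, E, H

Answer: 3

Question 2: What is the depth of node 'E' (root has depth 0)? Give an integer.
Path from root to E: G -> A -> E
Depth = number of edges = 2

Answer: 2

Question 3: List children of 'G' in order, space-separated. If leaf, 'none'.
Node G's children (from adjacency): A, D

Answer: A D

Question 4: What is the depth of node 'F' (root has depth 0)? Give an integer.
Answer: 2

Derivation:
Path from root to F: G -> D -> F
Depth = number of edges = 2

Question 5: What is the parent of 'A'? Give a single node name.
Scan adjacency: A appears as child of G

Answer: G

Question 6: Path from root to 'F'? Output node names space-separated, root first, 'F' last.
Walk down from root: G -> D -> F

Answer: G D F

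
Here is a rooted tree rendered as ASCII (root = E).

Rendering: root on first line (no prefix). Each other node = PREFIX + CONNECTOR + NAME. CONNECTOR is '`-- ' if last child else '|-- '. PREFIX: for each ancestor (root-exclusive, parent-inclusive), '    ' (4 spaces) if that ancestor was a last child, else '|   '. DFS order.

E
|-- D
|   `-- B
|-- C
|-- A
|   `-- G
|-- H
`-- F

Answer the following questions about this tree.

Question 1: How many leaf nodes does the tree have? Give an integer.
Leaves (nodes with no children): B, C, F, G, H

Answer: 5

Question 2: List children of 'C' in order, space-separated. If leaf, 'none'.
Answer: none

Derivation:
Node C's children (from adjacency): (leaf)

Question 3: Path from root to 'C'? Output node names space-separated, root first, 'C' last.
Walk down from root: E -> C

Answer: E C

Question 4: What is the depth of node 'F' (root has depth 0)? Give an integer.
Path from root to F: E -> F
Depth = number of edges = 1

Answer: 1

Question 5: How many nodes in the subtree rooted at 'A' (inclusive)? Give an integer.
Subtree rooted at A contains: A, G
Count = 2

Answer: 2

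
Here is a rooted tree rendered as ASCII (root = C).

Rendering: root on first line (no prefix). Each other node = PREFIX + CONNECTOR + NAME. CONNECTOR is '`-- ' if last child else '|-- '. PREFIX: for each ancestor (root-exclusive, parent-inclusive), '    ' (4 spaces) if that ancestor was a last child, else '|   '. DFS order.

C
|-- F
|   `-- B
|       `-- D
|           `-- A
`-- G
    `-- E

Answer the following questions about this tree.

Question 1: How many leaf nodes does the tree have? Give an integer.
Leaves (nodes with no children): A, E

Answer: 2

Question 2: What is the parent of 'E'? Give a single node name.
Scan adjacency: E appears as child of G

Answer: G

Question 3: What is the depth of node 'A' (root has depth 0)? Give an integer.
Path from root to A: C -> F -> B -> D -> A
Depth = number of edges = 4

Answer: 4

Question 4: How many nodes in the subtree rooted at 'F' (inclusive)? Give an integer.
Answer: 4

Derivation:
Subtree rooted at F contains: A, B, D, F
Count = 4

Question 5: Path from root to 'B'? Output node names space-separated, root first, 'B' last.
Answer: C F B

Derivation:
Walk down from root: C -> F -> B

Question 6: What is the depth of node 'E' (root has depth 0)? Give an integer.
Path from root to E: C -> G -> E
Depth = number of edges = 2

Answer: 2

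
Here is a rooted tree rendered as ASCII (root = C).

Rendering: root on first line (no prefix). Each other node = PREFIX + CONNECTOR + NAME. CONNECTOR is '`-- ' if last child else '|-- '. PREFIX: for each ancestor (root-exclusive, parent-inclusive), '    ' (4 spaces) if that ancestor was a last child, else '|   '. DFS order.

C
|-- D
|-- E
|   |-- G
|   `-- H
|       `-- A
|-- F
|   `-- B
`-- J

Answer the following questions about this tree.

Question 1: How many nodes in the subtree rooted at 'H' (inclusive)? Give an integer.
Answer: 2

Derivation:
Subtree rooted at H contains: A, H
Count = 2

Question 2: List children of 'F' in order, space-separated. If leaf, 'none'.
Answer: B

Derivation:
Node F's children (from adjacency): B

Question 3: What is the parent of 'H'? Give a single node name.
Scan adjacency: H appears as child of E

Answer: E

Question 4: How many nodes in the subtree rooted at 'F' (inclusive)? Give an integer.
Subtree rooted at F contains: B, F
Count = 2

Answer: 2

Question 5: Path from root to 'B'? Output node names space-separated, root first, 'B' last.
Answer: C F B

Derivation:
Walk down from root: C -> F -> B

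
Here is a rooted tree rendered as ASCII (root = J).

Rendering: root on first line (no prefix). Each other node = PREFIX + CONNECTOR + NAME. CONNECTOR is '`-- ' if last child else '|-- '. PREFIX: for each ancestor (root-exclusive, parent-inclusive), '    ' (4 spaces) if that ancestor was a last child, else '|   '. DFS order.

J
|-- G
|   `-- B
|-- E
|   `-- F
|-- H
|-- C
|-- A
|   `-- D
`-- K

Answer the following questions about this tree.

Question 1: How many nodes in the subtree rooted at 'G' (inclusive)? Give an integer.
Subtree rooted at G contains: B, G
Count = 2

Answer: 2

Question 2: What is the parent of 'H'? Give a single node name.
Answer: J

Derivation:
Scan adjacency: H appears as child of J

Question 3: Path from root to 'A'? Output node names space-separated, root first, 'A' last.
Answer: J A

Derivation:
Walk down from root: J -> A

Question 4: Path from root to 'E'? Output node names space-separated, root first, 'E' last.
Answer: J E

Derivation:
Walk down from root: J -> E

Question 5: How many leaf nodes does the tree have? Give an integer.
Answer: 6

Derivation:
Leaves (nodes with no children): B, C, D, F, H, K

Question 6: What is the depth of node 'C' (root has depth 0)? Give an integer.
Answer: 1

Derivation:
Path from root to C: J -> C
Depth = number of edges = 1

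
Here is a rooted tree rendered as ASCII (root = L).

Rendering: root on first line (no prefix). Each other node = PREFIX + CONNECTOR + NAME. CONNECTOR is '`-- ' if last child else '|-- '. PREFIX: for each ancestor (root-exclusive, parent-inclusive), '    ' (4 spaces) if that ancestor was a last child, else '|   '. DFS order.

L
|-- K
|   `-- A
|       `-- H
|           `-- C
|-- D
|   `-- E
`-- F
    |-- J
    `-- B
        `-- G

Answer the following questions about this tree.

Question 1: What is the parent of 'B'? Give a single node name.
Answer: F

Derivation:
Scan adjacency: B appears as child of F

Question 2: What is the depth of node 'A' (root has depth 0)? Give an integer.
Path from root to A: L -> K -> A
Depth = number of edges = 2

Answer: 2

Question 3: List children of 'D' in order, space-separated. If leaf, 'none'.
Answer: E

Derivation:
Node D's children (from adjacency): E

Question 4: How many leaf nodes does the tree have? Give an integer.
Answer: 4

Derivation:
Leaves (nodes with no children): C, E, G, J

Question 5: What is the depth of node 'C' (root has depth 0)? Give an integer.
Answer: 4

Derivation:
Path from root to C: L -> K -> A -> H -> C
Depth = number of edges = 4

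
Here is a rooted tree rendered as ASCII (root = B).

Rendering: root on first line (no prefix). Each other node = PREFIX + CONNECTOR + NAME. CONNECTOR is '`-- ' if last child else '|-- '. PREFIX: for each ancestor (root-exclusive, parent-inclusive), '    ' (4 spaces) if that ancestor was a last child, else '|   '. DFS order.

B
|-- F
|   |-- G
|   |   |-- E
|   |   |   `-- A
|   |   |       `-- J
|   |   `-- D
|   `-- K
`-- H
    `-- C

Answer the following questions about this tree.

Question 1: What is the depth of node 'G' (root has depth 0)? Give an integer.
Answer: 2

Derivation:
Path from root to G: B -> F -> G
Depth = number of edges = 2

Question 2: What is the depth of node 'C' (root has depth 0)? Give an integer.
Answer: 2

Derivation:
Path from root to C: B -> H -> C
Depth = number of edges = 2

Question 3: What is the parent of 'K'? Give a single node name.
Answer: F

Derivation:
Scan adjacency: K appears as child of F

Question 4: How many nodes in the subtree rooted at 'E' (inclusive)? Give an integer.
Subtree rooted at E contains: A, E, J
Count = 3

Answer: 3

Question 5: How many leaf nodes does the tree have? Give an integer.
Leaves (nodes with no children): C, D, J, K

Answer: 4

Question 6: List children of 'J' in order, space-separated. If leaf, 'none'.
Node J's children (from adjacency): (leaf)

Answer: none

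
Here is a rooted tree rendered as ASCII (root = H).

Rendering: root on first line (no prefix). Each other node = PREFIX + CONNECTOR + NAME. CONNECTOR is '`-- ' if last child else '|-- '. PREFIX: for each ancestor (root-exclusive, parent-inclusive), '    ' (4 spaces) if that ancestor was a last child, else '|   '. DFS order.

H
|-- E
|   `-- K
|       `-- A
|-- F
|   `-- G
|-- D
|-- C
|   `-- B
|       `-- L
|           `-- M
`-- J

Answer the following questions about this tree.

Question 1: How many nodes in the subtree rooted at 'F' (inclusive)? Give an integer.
Subtree rooted at F contains: F, G
Count = 2

Answer: 2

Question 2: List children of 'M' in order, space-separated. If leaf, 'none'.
Node M's children (from adjacency): (leaf)

Answer: none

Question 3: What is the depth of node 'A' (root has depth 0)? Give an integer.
Answer: 3

Derivation:
Path from root to A: H -> E -> K -> A
Depth = number of edges = 3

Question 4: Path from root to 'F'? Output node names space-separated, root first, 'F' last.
Answer: H F

Derivation:
Walk down from root: H -> F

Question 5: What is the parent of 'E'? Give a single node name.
Answer: H

Derivation:
Scan adjacency: E appears as child of H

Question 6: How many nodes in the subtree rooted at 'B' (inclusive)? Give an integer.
Answer: 3

Derivation:
Subtree rooted at B contains: B, L, M
Count = 3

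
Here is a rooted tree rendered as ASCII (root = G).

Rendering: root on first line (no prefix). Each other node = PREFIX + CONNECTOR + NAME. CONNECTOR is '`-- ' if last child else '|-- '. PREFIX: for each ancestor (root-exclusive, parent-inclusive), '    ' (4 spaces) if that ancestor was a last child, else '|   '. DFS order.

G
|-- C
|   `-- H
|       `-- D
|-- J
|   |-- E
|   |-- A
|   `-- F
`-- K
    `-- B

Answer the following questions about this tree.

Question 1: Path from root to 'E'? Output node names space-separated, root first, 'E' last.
Walk down from root: G -> J -> E

Answer: G J E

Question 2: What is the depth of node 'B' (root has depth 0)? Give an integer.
Answer: 2

Derivation:
Path from root to B: G -> K -> B
Depth = number of edges = 2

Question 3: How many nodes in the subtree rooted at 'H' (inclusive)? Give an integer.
Answer: 2

Derivation:
Subtree rooted at H contains: D, H
Count = 2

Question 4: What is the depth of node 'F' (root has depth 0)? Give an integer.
Answer: 2

Derivation:
Path from root to F: G -> J -> F
Depth = number of edges = 2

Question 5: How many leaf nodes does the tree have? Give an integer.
Answer: 5

Derivation:
Leaves (nodes with no children): A, B, D, E, F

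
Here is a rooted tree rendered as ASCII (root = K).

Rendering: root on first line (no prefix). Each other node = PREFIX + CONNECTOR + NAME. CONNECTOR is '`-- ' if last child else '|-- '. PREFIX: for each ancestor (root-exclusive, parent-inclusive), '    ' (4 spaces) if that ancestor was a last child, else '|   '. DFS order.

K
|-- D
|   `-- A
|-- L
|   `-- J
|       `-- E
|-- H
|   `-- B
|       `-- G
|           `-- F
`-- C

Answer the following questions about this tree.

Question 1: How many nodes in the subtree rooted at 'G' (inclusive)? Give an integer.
Answer: 2

Derivation:
Subtree rooted at G contains: F, G
Count = 2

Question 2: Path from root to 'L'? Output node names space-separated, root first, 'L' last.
Answer: K L

Derivation:
Walk down from root: K -> L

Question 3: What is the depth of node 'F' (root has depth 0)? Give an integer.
Answer: 4

Derivation:
Path from root to F: K -> H -> B -> G -> F
Depth = number of edges = 4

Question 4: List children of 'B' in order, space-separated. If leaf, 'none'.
Node B's children (from adjacency): G

Answer: G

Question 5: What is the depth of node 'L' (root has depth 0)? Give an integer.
Answer: 1

Derivation:
Path from root to L: K -> L
Depth = number of edges = 1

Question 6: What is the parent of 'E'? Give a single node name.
Answer: J

Derivation:
Scan adjacency: E appears as child of J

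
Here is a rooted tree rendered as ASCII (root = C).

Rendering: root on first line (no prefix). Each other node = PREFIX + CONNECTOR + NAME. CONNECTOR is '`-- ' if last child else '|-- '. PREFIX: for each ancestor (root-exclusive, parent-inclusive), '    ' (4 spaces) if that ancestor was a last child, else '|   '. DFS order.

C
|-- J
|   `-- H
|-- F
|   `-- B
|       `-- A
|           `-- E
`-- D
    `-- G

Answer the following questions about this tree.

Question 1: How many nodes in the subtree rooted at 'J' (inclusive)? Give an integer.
Answer: 2

Derivation:
Subtree rooted at J contains: H, J
Count = 2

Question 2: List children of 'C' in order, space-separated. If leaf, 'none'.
Node C's children (from adjacency): J, F, D

Answer: J F D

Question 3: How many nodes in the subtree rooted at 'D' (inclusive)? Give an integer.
Subtree rooted at D contains: D, G
Count = 2

Answer: 2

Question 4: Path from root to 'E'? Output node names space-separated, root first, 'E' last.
Answer: C F B A E

Derivation:
Walk down from root: C -> F -> B -> A -> E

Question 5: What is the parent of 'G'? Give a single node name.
Scan adjacency: G appears as child of D

Answer: D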